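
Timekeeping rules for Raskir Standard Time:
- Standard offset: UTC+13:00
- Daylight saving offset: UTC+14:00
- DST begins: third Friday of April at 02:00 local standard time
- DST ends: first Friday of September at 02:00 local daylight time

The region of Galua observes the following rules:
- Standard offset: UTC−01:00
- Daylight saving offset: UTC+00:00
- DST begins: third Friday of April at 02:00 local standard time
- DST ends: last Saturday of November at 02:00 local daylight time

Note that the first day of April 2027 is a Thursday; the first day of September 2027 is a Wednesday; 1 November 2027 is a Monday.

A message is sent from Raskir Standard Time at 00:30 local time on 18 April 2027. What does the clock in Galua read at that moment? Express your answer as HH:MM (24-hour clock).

1 April 2027 is a Thursday, so the first Friday is April 2 and the third is April 16.
1 September 2027 is a Wednesday, so the first Friday is September 3.
18 April 2027 lies within the daylight-saving period (16 April – 3 September), so Raskir Standard Time is on daylight time, UTC+14:00.
00:30 Raskir Standard Time − 14h = 10:30 UTC (rolling into the previous day, 17 April 2027).
1 April 2027 is a Thursday, so the first Friday is April 2 and the third is April 16.
1 November 2027 is a Monday, so Saturdays fall on 6, 13, 20, 27; the last is November 27.
At the standard offset (UTC−01:00), 10:30 UTC − 1h = 09:30 Galua standard time.
Daylight saving runs 16 April – 27 November; the standard-time date in Galua, 17 April 2027, is inside that window, so Galua is at UTC+00:00.
10:30 UTC + 0h = 10:30 Galua.

10:30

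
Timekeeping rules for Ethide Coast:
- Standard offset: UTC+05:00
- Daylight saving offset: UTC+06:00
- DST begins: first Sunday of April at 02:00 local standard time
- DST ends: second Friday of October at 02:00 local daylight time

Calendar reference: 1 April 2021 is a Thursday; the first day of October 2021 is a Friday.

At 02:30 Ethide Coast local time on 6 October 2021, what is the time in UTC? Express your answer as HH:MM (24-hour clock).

1 April 2021 is a Thursday, so the first Sunday is April 4.
1 October 2021 is a Friday, so the first Friday is October 1 and the second is October 8.
Daylight saving runs 4 April – 8 October; 6 October 2021 is inside that window, so Ethide Coast is at UTC+06:00.
02:30 local − 6h = 20:30 UTC (rolling into the previous day, 5 October 2021).

20:30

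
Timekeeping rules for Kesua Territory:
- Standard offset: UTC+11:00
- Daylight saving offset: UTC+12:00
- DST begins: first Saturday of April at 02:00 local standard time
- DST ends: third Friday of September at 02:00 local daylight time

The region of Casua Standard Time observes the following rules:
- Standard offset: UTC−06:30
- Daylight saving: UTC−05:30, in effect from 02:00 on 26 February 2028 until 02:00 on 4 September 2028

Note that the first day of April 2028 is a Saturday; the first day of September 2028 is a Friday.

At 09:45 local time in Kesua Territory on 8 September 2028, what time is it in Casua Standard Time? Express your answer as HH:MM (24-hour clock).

15:15

1 April 2028 is a Saturday, so the first Saturday is April 1.
1 September 2028 is a Friday, so the first Friday is September 1 and the third is September 15.
8 September 2028 lies within the daylight-saving period (1 April – 15 September), so Kesua Territory is on daylight time, UTC+12:00.
09:45 Kesua Territory − 12h = 21:45 UTC (rolling into the previous day, 7 September 2028).
At the standard offset (UTC−06:30), 21:45 UTC − 6h30m = 15:15 Casua Standard Time standard time.
The standard-time date in Casua Standard Time, 7 September 2028, is outside the daylight-saving period (26 February – 4 September), so Casua Standard Time is on standard time, UTC−06:30.
21:45 UTC − 6h30m = 15:15 Casua Standard Time.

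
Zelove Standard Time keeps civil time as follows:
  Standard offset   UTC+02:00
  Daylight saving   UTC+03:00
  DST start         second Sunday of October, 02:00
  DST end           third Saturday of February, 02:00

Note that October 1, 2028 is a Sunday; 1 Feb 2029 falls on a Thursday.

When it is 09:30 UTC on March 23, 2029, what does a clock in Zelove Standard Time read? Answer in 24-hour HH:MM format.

11:30

1 October 2028 is a Sunday, so the first Sunday is October 1 and the second is October 8.
1 February 2029 is a Thursday, so the first Saturday is February 3 and the third is February 17.
At the standard offset (UTC+02:00), 09:30 UTC + 2h = 11:30 Zelove Standard Time standard time.
The standard-time date in Zelove Standard Time, March 23, 2029, is outside the daylight-saving period (8 October 2028 – 17 February 2029), so Zelove Standard Time is on standard time, UTC+02:00.
09:30 UTC + 2h = 11:30 local.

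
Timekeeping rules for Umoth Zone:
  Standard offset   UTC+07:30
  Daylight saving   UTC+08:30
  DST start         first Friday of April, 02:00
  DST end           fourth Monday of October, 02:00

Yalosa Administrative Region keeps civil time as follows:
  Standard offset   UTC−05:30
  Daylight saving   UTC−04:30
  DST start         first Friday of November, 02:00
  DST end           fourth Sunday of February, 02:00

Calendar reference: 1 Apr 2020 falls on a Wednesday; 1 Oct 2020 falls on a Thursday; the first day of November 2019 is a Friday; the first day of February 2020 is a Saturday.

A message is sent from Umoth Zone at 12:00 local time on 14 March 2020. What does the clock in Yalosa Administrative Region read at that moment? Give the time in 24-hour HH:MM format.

1 April 2020 is a Wednesday, so the first Friday is April 3.
1 October 2020 is a Thursday, so the first Monday is October 5 and the fourth is October 26.
14 March 2020 does not fall between 3 April and 26 October, so daylight saving is not in effect and Umoth Zone is at UTC+07:30.
12:00 Umoth Zone − 7h30m = 04:30 UTC.
1 November 2019 is a Friday, so the first Friday is November 1.
1 February 2020 is a Saturday, so the first Sunday is February 2 and the fourth is February 23.
At the standard offset (UTC−05:30), 04:30 UTC − 5h30m = 23:00 Yalosa Administrative Region standard time (rolling into the previous day, 13 March 2020).
The standard-time date in Yalosa Administrative Region, 13 March 2020, is outside the daylight-saving period (1 November 2019 – 23 February 2020), so Yalosa Administrative Region is on standard time, UTC−05:30.
04:30 UTC − 5h30m = 23:00 Yalosa Administrative Region (rolling into the previous day, 13 March 2020).

23:00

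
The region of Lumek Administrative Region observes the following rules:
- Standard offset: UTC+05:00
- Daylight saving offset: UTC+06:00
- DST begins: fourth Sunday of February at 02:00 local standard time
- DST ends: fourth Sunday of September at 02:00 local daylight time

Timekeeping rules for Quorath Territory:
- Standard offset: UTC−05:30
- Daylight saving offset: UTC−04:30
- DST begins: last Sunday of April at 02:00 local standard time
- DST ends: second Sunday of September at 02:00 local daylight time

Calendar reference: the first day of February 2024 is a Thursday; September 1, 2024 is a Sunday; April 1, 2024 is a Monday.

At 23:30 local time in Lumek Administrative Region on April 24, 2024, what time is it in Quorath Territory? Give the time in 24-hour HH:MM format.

1 February 2024 is a Thursday, so the first Sunday is February 4 and the fourth is February 25.
1 September 2024 is a Sunday, so the first Sunday is September 1 and the fourth is September 22.
April 24, 2024 lies within the daylight-saving period (25 February – 22 September), so Lumek Administrative Region is on daylight time, UTC+06:00.
23:30 Lumek Administrative Region − 6h = 17:30 UTC.
1 April 2024 is a Monday, so Sundays fall on 7, 14, 21, 28; the last is April 28.
1 September 2024 is a Sunday, so the first Sunday is September 1 and the second is September 8.
At the standard offset (UTC−05:30), 17:30 UTC − 5h30m = 12:00 Quorath Territory standard time.
Daylight saving runs 28 April – 8 September; the standard-time date in Quorath Territory, April 24, 2024, is outside that window, so Quorath Territory is on standard time at UTC−05:30.
17:30 UTC − 5h30m = 12:00 Quorath Territory.

12:00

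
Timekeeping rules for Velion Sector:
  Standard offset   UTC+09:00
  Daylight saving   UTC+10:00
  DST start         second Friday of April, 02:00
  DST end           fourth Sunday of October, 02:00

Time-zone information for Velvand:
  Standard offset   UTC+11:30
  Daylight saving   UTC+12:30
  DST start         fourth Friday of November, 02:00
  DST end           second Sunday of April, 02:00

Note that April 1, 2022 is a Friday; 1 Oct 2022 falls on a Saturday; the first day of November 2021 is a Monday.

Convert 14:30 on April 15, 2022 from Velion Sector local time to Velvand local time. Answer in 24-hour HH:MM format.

16:00

1 April 2022 is a Friday, so the first Friday is April 1 and the second is April 8.
1 October 2022 is a Saturday, so the first Sunday is October 2 and the fourth is October 23.
April 15, 2022 lies within the daylight-saving period (8 April – 23 October), so Velion Sector is on daylight time, UTC+10:00.
14:30 Velion Sector − 10h = 04:30 UTC.
1 November 2021 is a Monday, so the first Friday is November 5 and the fourth is November 26.
1 April 2022 is a Friday, so the first Sunday is April 3 and the second is April 10.
At the standard offset (UTC+11:30), 04:30 UTC + 11h30m = 16:00 Velvand standard time.
The standard-time date in Velvand, April 15, 2022, does not fall between 26 November 2021 and 10 April 2022, so daylight saving is not in effect and Velvand is at UTC+11:30.
04:30 UTC + 11h30m = 16:00 Velvand.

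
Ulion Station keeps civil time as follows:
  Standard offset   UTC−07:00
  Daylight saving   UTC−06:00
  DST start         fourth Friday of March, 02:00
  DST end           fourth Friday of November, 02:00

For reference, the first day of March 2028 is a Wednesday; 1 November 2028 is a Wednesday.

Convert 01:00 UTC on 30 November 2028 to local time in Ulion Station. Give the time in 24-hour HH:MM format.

1 March 2028 is a Wednesday, so the first Friday is March 3 and the fourth is March 24.
1 November 2028 is a Wednesday, so the first Friday is November 3 and the fourth is November 24.
At the standard offset (UTC−07:00), 01:00 UTC − 7h = 18:00 Ulion Station standard time (rolling into the previous day, 29 November 2028).
The standard-time date in Ulion Station, 29 November 2028, does not fall between 24 March and 24 November, so daylight saving is not in effect and Ulion Station is at UTC−07:00.
01:00 UTC − 7h = 18:00 local (rolling into the previous day, 29 November 2028).

18:00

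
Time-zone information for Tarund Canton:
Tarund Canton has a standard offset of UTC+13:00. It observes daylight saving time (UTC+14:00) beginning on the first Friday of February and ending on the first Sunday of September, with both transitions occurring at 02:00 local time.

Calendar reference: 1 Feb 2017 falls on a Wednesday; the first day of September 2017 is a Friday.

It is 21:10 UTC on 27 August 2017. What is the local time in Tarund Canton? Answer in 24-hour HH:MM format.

11:10

1 February 2017 is a Wednesday, so the first Friday is February 3.
1 September 2017 is a Friday, so the first Sunday is September 3.
At the standard offset (UTC+13:00), 21:10 UTC + 13h = 10:10 Tarund Canton standard time (rolling into the next day, 28 August 2017).
Daylight saving runs 3 February – 3 September; the standard-time date in Tarund Canton, 28 August 2017, is inside that window, so Tarund Canton is at UTC+14:00.
21:10 UTC + 14h = 11:10 local (rolling into the next day, 28 August 2017).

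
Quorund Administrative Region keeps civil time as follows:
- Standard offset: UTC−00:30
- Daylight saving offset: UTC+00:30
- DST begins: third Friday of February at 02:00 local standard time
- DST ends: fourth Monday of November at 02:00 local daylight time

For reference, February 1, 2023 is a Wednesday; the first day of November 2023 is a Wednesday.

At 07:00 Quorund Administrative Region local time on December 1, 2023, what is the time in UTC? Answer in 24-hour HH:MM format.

07:30

1 February 2023 is a Wednesday, so the first Friday is February 3 and the third is February 17.
1 November 2023 is a Wednesday, so the first Monday is November 6 and the fourth is November 27.
December 1, 2023 is outside the daylight-saving period (17 February – 27 November), so Quorund Administrative Region is on standard time, UTC−00:30.
07:00 local + 0h30m = 07:30 UTC.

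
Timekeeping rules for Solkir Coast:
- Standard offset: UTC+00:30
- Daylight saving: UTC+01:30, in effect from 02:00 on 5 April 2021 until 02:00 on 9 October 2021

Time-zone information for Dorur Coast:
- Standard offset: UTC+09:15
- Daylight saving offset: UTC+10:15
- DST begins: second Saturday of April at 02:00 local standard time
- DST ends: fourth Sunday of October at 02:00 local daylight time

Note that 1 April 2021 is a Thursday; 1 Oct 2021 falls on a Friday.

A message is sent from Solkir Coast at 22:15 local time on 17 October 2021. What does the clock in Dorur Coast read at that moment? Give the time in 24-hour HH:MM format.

17 October 2021 is outside the daylight-saving period (5 April – 9 October), so Solkir Coast is on standard time, UTC+00:30.
22:15 Solkir Coast − 0h30m = 21:45 UTC.
1 April 2021 is a Thursday, so the first Saturday is April 3 and the second is April 10.
1 October 2021 is a Friday, so the first Sunday is October 3 and the fourth is October 24.
At the standard offset (UTC+09:15), 21:45 UTC + 9h15m = 07:00 Dorur Coast standard time (rolling into the next day, 18 October 2021).
The standard-time date in Dorur Coast, 18 October 2021, falls between 10 April and 24 October, so daylight saving is in effect and Dorur Coast is at UTC+10:15.
21:45 UTC + 10h15m = 08:00 Dorur Coast (rolling into the next day, 18 October 2021).

08:00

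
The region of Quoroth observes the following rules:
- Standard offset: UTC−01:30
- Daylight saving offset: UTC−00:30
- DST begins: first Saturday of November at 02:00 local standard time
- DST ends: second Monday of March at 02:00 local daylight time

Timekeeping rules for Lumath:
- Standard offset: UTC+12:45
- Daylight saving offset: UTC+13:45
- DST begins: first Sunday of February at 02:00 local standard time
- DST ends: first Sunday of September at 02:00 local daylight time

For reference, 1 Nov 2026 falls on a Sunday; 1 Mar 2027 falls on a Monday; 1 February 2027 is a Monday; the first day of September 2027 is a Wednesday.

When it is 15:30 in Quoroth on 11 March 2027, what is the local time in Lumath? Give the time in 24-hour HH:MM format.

1 November 2026 is a Sunday, so the first Saturday is November 7.
1 March 2027 is a Monday, so the first Monday is March 1 and the second is March 8.
11 March 2027 is outside the daylight-saving period (7 November 2026 – 8 March 2027), so Quoroth is on standard time, UTC−01:30.
15:30 Quoroth + 1h30m = 17:00 UTC.
1 February 2027 is a Monday, so the first Sunday is February 7.
1 September 2027 is a Wednesday, so the first Sunday is September 5.
At the standard offset (UTC+12:45), 17:00 UTC + 12h45m = 05:45 Lumath standard time (rolling into the next day, 12 March 2027).
Daylight saving runs 7 February – 5 September; the standard-time date in Lumath, 12 March 2027, is inside that window, so Lumath is at UTC+13:45.
17:00 UTC + 13h45m = 06:45 Lumath (rolling into the next day, 12 March 2027).

06:45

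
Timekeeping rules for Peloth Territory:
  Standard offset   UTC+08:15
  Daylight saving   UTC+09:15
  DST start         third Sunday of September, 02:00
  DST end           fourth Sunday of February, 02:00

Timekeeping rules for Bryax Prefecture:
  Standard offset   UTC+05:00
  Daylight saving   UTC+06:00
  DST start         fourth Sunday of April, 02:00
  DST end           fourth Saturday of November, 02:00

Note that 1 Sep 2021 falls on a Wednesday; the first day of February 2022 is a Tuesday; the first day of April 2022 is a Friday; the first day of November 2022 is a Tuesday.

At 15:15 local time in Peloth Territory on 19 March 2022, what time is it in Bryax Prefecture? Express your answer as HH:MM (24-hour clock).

1 September 2021 is a Wednesday, so the first Sunday is September 5 and the third is September 19.
1 February 2022 is a Tuesday, so the first Sunday is February 6 and the fourth is February 27.
Daylight saving runs 19 September 2021 – 27 February 2022; 19 March 2022 is outside that window, so Peloth Territory is on standard time at UTC+08:15.
15:15 Peloth Territory − 8h15m = 07:00 UTC.
1 April 2022 is a Friday, so the first Sunday is April 3 and the fourth is April 24.
1 November 2022 is a Tuesday, so the first Saturday is November 5 and the fourth is November 26.
At the standard offset (UTC+05:00), 07:00 UTC + 5h = 12:00 Bryax Prefecture standard time.
The standard-time date in Bryax Prefecture, 19 March 2022, does not fall between 24 April and 26 November, so daylight saving is not in effect and Bryax Prefecture is at UTC+05:00.
07:00 UTC + 5h = 12:00 Bryax Prefecture.

12:00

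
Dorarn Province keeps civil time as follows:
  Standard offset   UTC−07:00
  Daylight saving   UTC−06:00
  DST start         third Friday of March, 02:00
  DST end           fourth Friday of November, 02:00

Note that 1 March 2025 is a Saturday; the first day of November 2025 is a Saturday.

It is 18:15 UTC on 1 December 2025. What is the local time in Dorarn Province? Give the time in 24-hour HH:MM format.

1 March 2025 is a Saturday, so the first Friday is March 7 and the third is March 21.
1 November 2025 is a Saturday, so the first Friday is November 7 and the fourth is November 28.
At the standard offset (UTC−07:00), 18:15 UTC − 7h = 11:15 Dorarn Province standard time.
Daylight saving runs 21 March – 28 November; the standard-time date in Dorarn Province, 1 December 2025, is outside that window, so Dorarn Province is on standard time at UTC−07:00.
18:15 UTC − 7h = 11:15 local.

11:15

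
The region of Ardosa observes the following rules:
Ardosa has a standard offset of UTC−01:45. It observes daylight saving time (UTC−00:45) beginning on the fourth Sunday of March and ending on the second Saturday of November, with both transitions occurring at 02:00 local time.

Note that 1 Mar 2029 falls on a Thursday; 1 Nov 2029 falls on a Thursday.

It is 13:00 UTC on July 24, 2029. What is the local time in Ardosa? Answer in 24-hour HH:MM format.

1 March 2029 is a Thursday, so the first Sunday is March 4 and the fourth is March 25.
1 November 2029 is a Thursday, so the first Saturday is November 3 and the second is November 10.
At the standard offset (UTC−01:45), 13:00 UTC − 1h45m = 11:15 Ardosa standard time.
The standard-time date in Ardosa, July 24, 2029, falls between 25 March and 10 November, so daylight saving is in effect and Ardosa is at UTC−00:45.
13:00 UTC − 0h45m = 12:15 local.

12:15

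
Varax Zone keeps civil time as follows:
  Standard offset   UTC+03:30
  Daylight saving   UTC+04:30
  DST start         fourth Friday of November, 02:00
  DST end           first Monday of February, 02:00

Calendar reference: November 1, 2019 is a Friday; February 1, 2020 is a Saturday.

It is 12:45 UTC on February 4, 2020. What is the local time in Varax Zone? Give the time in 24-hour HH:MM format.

16:15

1 November 2019 is a Friday, so the first Friday is November 1 and the fourth is November 22.
1 February 2020 is a Saturday, so the first Monday is February 3.
At the standard offset (UTC+03:30), 12:45 UTC + 3h30m = 16:15 Varax Zone standard time.
The standard-time date in Varax Zone, February 4, 2020, is outside the daylight-saving period (22 November 2019 – 3 February 2020), so Varax Zone is on standard time, UTC+03:30.
12:45 UTC + 3h30m = 16:15 local.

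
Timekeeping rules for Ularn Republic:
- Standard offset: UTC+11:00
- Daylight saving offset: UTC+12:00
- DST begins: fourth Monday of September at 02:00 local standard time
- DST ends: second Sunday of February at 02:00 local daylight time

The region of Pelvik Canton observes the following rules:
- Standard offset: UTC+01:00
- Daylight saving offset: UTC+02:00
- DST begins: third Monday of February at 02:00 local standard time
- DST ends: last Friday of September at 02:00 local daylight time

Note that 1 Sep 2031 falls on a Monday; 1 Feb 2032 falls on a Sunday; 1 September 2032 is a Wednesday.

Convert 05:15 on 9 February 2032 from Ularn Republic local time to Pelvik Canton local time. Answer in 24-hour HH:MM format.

1 September 2031 is a Monday, so the first Monday is September 1 and the fourth is September 22.
1 February 2032 is a Sunday, so the first Sunday is February 1 and the second is February 8.
9 February 2032 is outside the daylight-saving period (22 September 2031 – 8 February 2032), so Ularn Republic is on standard time, UTC+11:00.
05:15 Ularn Republic − 11h = 18:15 UTC (rolling into the previous day, 8 February 2032).
1 February 2032 is a Sunday, so the first Monday is February 2 and the third is February 16.
1 September 2032 is a Wednesday, so Fridays fall on 3, 10, 17, 24; the last is September 24.
At the standard offset (UTC+01:00), 18:15 UTC + 1h = 19:15 Pelvik Canton standard time.
The standard-time date in Pelvik Canton, 8 February 2032, is outside the daylight-saving period (16 February – 24 September), so Pelvik Canton is on standard time, UTC+01:00.
18:15 UTC + 1h = 19:15 Pelvik Canton.

19:15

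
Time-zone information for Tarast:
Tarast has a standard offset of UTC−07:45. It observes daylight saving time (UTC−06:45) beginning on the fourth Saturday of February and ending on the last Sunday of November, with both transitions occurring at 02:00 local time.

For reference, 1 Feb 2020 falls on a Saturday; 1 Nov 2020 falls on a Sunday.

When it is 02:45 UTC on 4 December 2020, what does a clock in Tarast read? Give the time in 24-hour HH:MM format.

19:00

1 February 2020 is a Saturday, so the first Saturday is February 1 and the fourth is February 22.
1 November 2020 is a Sunday, so Sundays fall on 1, 8, 15, 22, 29; the last is November 29.
At the standard offset (UTC−07:45), 02:45 UTC − 7h45m = 19:00 Tarast standard time (rolling into the previous day, 3 December 2020).
The standard-time date in Tarast, 3 December 2020, is outside the daylight-saving period (22 February – 29 November), so Tarast is on standard time, UTC−07:45.
02:45 UTC − 7h45m = 19:00 local (rolling into the previous day, 3 December 2020).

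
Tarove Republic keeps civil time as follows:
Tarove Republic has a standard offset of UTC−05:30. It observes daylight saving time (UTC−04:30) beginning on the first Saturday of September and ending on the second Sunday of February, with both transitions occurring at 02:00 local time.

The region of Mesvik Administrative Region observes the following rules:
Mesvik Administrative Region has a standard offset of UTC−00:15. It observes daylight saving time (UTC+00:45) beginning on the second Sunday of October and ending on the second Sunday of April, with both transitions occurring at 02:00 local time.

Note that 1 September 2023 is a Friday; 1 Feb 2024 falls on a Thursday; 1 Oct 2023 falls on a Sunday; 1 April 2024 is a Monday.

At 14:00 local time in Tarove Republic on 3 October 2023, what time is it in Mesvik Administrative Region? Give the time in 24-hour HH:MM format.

1 September 2023 is a Friday, so the first Saturday is September 2.
1 February 2024 is a Thursday, so the first Sunday is February 4 and the second is February 11.
Daylight saving runs 2 September 2023 – 11 February 2024; 3 October 2023 is inside that window, so Tarove Republic is at UTC−04:30.
14:00 Tarove Republic + 4h30m = 18:30 UTC.
1 October 2023 is a Sunday, so the first Sunday is October 1 and the second is October 8.
1 April 2024 is a Monday, so the first Sunday is April 7 and the second is April 14.
At the standard offset (UTC−00:15), 18:30 UTC − 0h15m = 18:15 Mesvik Administrative Region standard time.
The standard-time date in Mesvik Administrative Region, 3 October 2023, does not fall between 8 October 2023 and 14 April 2024, so daylight saving is not in effect and Mesvik Administrative Region is at UTC−00:15.
18:30 UTC − 0h15m = 18:15 Mesvik Administrative Region.

18:15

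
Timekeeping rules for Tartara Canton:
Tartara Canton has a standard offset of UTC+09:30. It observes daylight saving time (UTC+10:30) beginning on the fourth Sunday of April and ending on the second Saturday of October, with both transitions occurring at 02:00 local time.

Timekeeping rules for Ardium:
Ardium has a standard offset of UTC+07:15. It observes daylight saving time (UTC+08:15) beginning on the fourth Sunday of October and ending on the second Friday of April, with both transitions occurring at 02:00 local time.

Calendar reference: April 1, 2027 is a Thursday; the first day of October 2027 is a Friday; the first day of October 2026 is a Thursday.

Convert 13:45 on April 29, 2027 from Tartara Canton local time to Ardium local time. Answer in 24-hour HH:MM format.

10:30

1 April 2027 is a Thursday, so the first Sunday is April 4 and the fourth is April 25.
1 October 2027 is a Friday, so the first Saturday is October 2 and the second is October 9.
April 29, 2027 falls between 25 April and 9 October, so daylight saving is in effect and Tartara Canton is at UTC+10:30.
13:45 Tartara Canton − 10h30m = 03:15 UTC.
1 October 2026 is a Thursday, so the first Sunday is October 4 and the fourth is October 25.
1 April 2027 is a Thursday, so the first Friday is April 2 and the second is April 9.
At the standard offset (UTC+07:15), 03:15 UTC + 7h15m = 10:30 Ardium standard time.
The standard-time date in Ardium, April 29, 2027, is outside the daylight-saving period (25 October 2026 – 9 April 2027), so Ardium is on standard time, UTC+07:15.
03:15 UTC + 7h15m = 10:30 Ardium.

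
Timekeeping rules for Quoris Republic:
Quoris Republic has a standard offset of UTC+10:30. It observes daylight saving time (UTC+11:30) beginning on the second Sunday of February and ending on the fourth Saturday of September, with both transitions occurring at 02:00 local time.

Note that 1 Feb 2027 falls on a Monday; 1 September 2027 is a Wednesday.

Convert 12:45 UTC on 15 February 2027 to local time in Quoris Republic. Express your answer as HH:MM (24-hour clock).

1 February 2027 is a Monday, so the first Sunday is February 7 and the second is February 14.
1 September 2027 is a Wednesday, so the first Saturday is September 4 and the fourth is September 25.
At the standard offset (UTC+10:30), 12:45 UTC + 10h30m = 23:15 Quoris Republic standard time.
Daylight saving runs 14 February – 25 September; the standard-time date in Quoris Republic, 15 February 2027, is inside that window, so Quoris Republic is at UTC+11:30.
12:45 UTC + 11h30m = 00:15 local (rolling into the next day, 16 February 2027).

00:15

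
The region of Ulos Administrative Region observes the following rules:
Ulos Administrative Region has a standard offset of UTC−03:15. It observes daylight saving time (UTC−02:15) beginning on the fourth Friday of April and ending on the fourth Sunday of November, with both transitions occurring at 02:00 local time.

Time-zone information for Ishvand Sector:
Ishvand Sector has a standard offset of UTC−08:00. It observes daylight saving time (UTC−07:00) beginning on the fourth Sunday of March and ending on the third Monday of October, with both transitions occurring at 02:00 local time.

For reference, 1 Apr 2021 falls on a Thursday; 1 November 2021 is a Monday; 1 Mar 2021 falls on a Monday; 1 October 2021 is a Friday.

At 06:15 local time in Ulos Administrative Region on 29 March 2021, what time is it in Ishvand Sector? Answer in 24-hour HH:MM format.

1 April 2021 is a Thursday, so the first Friday is April 2 and the fourth is April 23.
1 November 2021 is a Monday, so the first Sunday is November 7 and the fourth is November 28.
29 March 2021 does not fall between 23 April and 28 November, so daylight saving is not in effect and Ulos Administrative Region is at UTC−03:15.
06:15 Ulos Administrative Region + 3h15m = 09:30 UTC.
1 March 2021 is a Monday, so the first Sunday is March 7 and the fourth is March 28.
1 October 2021 is a Friday, so the first Monday is October 4 and the third is October 18.
At the standard offset (UTC−08:00), 09:30 UTC − 8h = 01:30 Ishvand Sector standard time.
The standard-time date in Ishvand Sector, 29 March 2021, lies within the daylight-saving period (28 March – 18 October), so Ishvand Sector is on daylight time, UTC−07:00.
09:30 UTC − 7h = 02:30 Ishvand Sector.

02:30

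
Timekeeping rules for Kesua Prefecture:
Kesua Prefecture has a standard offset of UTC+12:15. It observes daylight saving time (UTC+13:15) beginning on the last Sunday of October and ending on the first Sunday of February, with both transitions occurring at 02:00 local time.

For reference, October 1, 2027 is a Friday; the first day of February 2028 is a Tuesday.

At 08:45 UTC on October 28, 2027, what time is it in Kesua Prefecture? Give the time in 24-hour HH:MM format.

1 October 2027 is a Friday, so Sundays fall on 3, 10, 17, 24, 31; the last is October 31.
1 February 2028 is a Tuesday, so the first Sunday is February 6.
At the standard offset (UTC+12:15), 08:45 UTC + 12h15m = 21:00 Kesua Prefecture standard time.
The standard-time date in Kesua Prefecture, October 28, 2027, is outside the daylight-saving period (31 October 2027 – 6 February 2028), so Kesua Prefecture is on standard time, UTC+12:15.
08:45 UTC + 12h15m = 21:00 local.

21:00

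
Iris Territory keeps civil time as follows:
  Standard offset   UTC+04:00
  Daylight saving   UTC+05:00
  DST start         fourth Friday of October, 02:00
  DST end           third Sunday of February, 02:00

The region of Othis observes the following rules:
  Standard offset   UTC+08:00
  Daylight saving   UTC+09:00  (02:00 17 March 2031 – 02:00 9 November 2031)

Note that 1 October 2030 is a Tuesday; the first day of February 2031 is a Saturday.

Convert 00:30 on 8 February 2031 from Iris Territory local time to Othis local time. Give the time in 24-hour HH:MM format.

03:30

1 October 2030 is a Tuesday, so the first Friday is October 4 and the fourth is October 25.
1 February 2031 is a Saturday, so the first Sunday is February 2 and the third is February 16.
Daylight saving runs 25 October 2030 – 16 February 2031; 8 February 2031 is inside that window, so Iris Territory is at UTC+05:00.
00:30 Iris Territory − 5h = 19:30 UTC (rolling into the previous day, 7 February 2031).
At the standard offset (UTC+08:00), 19:30 UTC + 8h = 03:30 Othis standard time (rolling into the next day, 8 February 2031).
The standard-time date in Othis, 8 February 2031, is outside the daylight-saving period (17 March – 9 November), so Othis is on standard time, UTC+08:00.
19:30 UTC + 8h = 03:30 Othis (rolling into the next day, 8 February 2031).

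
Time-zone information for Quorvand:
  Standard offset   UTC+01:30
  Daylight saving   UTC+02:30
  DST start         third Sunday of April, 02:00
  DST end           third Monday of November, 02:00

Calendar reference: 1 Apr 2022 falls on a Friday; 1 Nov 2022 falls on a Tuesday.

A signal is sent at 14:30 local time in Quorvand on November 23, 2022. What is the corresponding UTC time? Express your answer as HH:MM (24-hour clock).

13:00

1 April 2022 is a Friday, so the first Sunday is April 3 and the third is April 17.
1 November 2022 is a Tuesday, so the first Monday is November 7 and the third is November 21.
Daylight saving runs 17 April – 21 November; November 23, 2022 is outside that window, so Quorvand is on standard time at UTC+01:30.
14:30 local − 1h30m = 13:00 UTC.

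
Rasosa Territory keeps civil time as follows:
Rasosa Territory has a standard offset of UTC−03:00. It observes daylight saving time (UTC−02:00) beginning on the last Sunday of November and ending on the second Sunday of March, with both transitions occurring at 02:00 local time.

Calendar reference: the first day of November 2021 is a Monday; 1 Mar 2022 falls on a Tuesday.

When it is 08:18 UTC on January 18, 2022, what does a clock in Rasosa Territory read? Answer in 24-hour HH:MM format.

1 November 2021 is a Monday, so Sundays fall on 7, 14, 21, 28; the last is November 28.
1 March 2022 is a Tuesday, so the first Sunday is March 6 and the second is March 13.
At the standard offset (UTC−03:00), 08:18 UTC − 3h = 05:18 Rasosa Territory standard time.
The standard-time date in Rasosa Territory, January 18, 2022, falls between 28 November 2021 and 13 March 2022, so daylight saving is in effect and Rasosa Territory is at UTC−02:00.
08:18 UTC − 2h = 06:18 local.

06:18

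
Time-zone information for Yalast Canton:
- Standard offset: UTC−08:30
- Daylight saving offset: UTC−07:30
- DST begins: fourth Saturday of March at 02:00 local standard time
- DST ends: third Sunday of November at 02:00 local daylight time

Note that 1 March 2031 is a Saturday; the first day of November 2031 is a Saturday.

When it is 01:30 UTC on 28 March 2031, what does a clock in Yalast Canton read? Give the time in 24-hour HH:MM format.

18:00

1 March 2031 is a Saturday, so the first Saturday is March 1 and the fourth is March 22.
1 November 2031 is a Saturday, so the first Sunday is November 2 and the third is November 16.
At the standard offset (UTC−08:30), 01:30 UTC − 8h30m = 17:00 Yalast Canton standard time (rolling into the previous day, 27 March 2031).
Daylight saving runs 22 March – 16 November; the standard-time date in Yalast Canton, 27 March 2031, is inside that window, so Yalast Canton is at UTC−07:30.
01:30 UTC − 7h30m = 18:00 local (rolling into the previous day, 27 March 2031).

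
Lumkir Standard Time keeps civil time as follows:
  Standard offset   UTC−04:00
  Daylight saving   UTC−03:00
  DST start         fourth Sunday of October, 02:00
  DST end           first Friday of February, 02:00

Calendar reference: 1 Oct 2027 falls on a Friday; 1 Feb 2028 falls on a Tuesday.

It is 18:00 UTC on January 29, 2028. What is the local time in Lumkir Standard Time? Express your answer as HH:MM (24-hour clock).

15:00

1 October 2027 is a Friday, so the first Sunday is October 3 and the fourth is October 24.
1 February 2028 is a Tuesday, so the first Friday is February 4.
At the standard offset (UTC−04:00), 18:00 UTC − 4h = 14:00 Lumkir Standard Time standard time.
Daylight saving runs 24 October 2027 – 4 February 2028; the standard-time date in Lumkir Standard Time, January 29, 2028, is inside that window, so Lumkir Standard Time is at UTC−03:00.
18:00 UTC − 3h = 15:00 local.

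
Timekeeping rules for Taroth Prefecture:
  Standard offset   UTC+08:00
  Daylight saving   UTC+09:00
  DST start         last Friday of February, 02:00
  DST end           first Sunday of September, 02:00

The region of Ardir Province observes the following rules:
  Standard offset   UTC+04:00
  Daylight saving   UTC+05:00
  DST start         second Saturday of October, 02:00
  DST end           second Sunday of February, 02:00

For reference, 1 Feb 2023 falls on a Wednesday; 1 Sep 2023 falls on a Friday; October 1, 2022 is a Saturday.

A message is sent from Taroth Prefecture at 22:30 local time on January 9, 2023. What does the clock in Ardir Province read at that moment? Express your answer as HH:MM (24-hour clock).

1 February 2023 is a Wednesday, so Fridays fall on 3, 10, 17, 24; the last is February 24.
1 September 2023 is a Friday, so the first Sunday is September 3.
Daylight saving runs 24 February – 3 September; January 9, 2023 is outside that window, so Taroth Prefecture is on standard time at UTC+08:00.
22:30 Taroth Prefecture − 8h = 14:30 UTC.
1 October 2022 is a Saturday, so the first Saturday is October 1 and the second is October 8.
1 February 2023 is a Wednesday, so the first Sunday is February 5 and the second is February 12.
At the standard offset (UTC+04:00), 14:30 UTC + 4h = 18:30 Ardir Province standard time.
Daylight saving runs 8 October 2022 – 12 February 2023; the standard-time date in Ardir Province, January 9, 2023, is inside that window, so Ardir Province is at UTC+05:00.
14:30 UTC + 5h = 19:30 Ardir Province.

19:30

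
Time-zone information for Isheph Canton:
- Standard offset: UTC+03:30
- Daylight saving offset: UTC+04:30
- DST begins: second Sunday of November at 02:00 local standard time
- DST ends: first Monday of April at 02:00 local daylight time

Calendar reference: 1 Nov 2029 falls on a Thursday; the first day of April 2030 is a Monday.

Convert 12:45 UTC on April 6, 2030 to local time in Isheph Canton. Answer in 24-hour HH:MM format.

16:15

1 November 2029 is a Thursday, so the first Sunday is November 4 and the second is November 11.
1 April 2030 is a Monday, so the first Monday is April 1.
At the standard offset (UTC+03:30), 12:45 UTC + 3h30m = 16:15 Isheph Canton standard time.
The standard-time date in Isheph Canton, April 6, 2030, is outside the daylight-saving period (11 November 2029 – 1 April 2030), so Isheph Canton is on standard time, UTC+03:30.
12:45 UTC + 3h30m = 16:15 local.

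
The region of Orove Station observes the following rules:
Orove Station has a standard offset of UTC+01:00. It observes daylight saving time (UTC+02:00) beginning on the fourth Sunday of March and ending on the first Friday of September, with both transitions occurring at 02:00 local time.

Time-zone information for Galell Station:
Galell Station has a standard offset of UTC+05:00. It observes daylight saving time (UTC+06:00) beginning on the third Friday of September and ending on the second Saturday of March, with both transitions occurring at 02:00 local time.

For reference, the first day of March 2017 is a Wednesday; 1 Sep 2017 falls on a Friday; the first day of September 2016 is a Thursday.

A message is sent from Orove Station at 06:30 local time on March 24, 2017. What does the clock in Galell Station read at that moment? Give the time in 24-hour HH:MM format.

1 March 2017 is a Wednesday, so the first Sunday is March 5 and the fourth is March 26.
1 September 2017 is a Friday, so the first Friday is September 1.
March 24, 2017 does not fall between 26 March and 1 September, so daylight saving is not in effect and Orove Station is at UTC+01:00.
06:30 Orove Station − 1h = 05:30 UTC.
1 September 2016 is a Thursday, so the first Friday is September 2 and the third is September 16.
1 March 2017 is a Wednesday, so the first Saturday is March 4 and the second is March 11.
At the standard offset (UTC+05:00), 05:30 UTC + 5h = 10:30 Galell Station standard time.
The standard-time date in Galell Station, March 24, 2017, does not fall between 16 September 2016 and 11 March 2017, so daylight saving is not in effect and Galell Station is at UTC+05:00.
05:30 UTC + 5h = 10:30 Galell Station.

10:30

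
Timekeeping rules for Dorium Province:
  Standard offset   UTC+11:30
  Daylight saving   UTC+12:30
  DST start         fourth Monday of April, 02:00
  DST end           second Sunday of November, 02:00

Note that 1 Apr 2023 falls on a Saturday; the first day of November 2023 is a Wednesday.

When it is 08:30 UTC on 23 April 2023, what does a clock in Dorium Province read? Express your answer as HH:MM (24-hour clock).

20:00

1 April 2023 is a Saturday, so the first Monday is April 3 and the fourth is April 24.
1 November 2023 is a Wednesday, so the first Sunday is November 5 and the second is November 12.
At the standard offset (UTC+11:30), 08:30 UTC + 11h30m = 20:00 Dorium Province standard time.
Daylight saving runs 24 April – 12 November; the standard-time date in Dorium Province, 23 April 2023, is outside that window, so Dorium Province is on standard time at UTC+11:30.
08:30 UTC + 11h30m = 20:00 local.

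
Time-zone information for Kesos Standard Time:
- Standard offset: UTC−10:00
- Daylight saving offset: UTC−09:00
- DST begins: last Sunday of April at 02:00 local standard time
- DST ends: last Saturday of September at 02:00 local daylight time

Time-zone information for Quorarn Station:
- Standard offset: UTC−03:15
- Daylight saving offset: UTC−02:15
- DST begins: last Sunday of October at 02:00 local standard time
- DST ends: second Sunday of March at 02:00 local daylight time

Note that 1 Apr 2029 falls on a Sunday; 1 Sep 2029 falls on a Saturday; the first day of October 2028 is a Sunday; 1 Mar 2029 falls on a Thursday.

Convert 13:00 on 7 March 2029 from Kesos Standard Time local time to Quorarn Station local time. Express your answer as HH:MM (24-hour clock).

20:45

1 April 2029 is a Sunday, so Sundays fall on 1, 8, 15, 22, 29; the last is April 29.
1 September 2029 is a Saturday, so Saturdays fall on 1, 8, 15, 22, 29; the last is September 29.
7 March 2029 is outside the daylight-saving period (29 April – 29 September), so Kesos Standard Time is on standard time, UTC−10:00.
13:00 Kesos Standard Time + 10h = 23:00 UTC.
1 October 2028 is a Sunday, so Sundays fall on 1, 8, 15, 22, 29; the last is October 29.
1 March 2029 is a Thursday, so the first Sunday is March 4 and the second is March 11.
At the standard offset (UTC−03:15), 23:00 UTC − 3h15m = 19:45 Quorarn Station standard time.
The standard-time date in Quorarn Station, 7 March 2029, falls between 29 October 2028 and 11 March 2029, so daylight saving is in effect and Quorarn Station is at UTC−02:15.
23:00 UTC − 2h15m = 20:45 Quorarn Station.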